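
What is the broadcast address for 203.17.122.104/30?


Network: 203.17.122.104/30
Host bits = 2
Set all host bits to 1:
Broadcast: 203.17.122.107


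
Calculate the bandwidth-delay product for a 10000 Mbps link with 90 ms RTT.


BDP = bandwidth * RTT
= 10000 Mbps * 90 ms
= 10000 * 1e6 * 90 / 1000 bits
= 900000000 bits
= 112500000 bytes
= 109863.2812 KB
BDP = 900000000 bits (112500000 bytes)


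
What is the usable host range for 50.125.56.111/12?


Network: 50.112.0.0
Broadcast: 50.127.255.255
First usable = network + 1
Last usable = broadcast - 1
Range: 50.112.0.1 to 50.127.255.254


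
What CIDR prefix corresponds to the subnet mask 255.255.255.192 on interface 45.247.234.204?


Binary: 11111111.11111111.11111111.11000000
Count leading 1s
Prefix: /26


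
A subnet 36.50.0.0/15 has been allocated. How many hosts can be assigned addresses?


Host bits = 32 - 15 = 17
Total addresses = 2^17 = 131072
Usable = total - 2 (network and broadcast)
Usable hosts: 131070


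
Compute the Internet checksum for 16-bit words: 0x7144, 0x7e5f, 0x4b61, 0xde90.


Sum all words (with carry folding):
+ 0x7144 = 0x7144
+ 0x7e5f = 0xefa3
+ 0x4b61 = 0x3b05
+ 0xde90 = 0x1996
One's complement: ~0x1996
Checksum = 0xe669


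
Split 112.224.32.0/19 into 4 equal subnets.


New prefix = 19 + 2 = 21
Each subnet has 2048 addresses
  112.224.32.0/21
  112.224.40.0/21
  112.224.48.0/21
  112.224.56.0/21
Subnets: 112.224.32.0/21, 112.224.40.0/21, 112.224.48.0/21, 112.224.56.0/21


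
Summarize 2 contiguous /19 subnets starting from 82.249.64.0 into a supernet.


Original prefix: /19
Number of subnets: 2 = 2^1
New prefix = 19 - 1 = 18
Supernet: 82.249.64.0/18


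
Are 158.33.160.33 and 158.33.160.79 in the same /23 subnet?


Mask: 255.255.254.0
158.33.160.33 AND mask = 158.33.160.0
158.33.160.79 AND mask = 158.33.160.0
Yes, same subnet (158.33.160.0)


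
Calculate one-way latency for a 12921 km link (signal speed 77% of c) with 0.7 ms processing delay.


Speed = 0.77 * 3e5 km/s = 231000 km/s
Propagation delay = 12921 / 231000 = 0.0559 s = 55.9351 ms
Processing delay = 0.7 ms
Total one-way latency = 56.6351 ms


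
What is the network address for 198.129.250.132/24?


IP:   11000110.10000001.11111010.10000100
Mask: 11111111.11111111.11111111.00000000
AND operation:
Net:  11000110.10000001.11111010.00000000
Network: 198.129.250.0/24


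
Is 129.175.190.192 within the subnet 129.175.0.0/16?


Subnet network: 129.175.0.0
Test IP AND mask: 129.175.0.0
Yes, 129.175.190.192 is in 129.175.0.0/16


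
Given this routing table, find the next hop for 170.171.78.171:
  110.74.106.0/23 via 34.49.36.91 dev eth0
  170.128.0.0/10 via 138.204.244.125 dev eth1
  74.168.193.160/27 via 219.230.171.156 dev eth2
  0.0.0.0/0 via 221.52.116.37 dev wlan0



Longest prefix match for 170.171.78.171:
  /23 110.74.106.0: no
  /10 170.128.0.0: MATCH
  /27 74.168.193.160: no
  /0 0.0.0.0: MATCH
Selected: next-hop 138.204.244.125 via eth1 (matched /10)


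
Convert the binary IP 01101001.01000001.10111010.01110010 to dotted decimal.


01101001 = 105
01000001 = 65
10111010 = 186
01110010 = 114
IP: 105.65.186.114


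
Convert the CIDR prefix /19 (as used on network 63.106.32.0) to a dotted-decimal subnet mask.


/19 means 19 network bits, 13 host bits
Binary: 11111111111111111110000000000000
Mask: 255.255.224.0


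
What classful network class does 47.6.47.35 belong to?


First octet: 47
Binary: 00101111
0xxxxxxx -> Class A (1-126)
Class A, default mask 255.0.0.0 (/8)


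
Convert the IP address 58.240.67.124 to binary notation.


58 = 00111010
240 = 11110000
67 = 01000011
124 = 01111100
Binary: 00111010.11110000.01000011.01111100


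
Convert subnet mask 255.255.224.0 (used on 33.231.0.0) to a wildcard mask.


Subnet mask: 255.255.224.0
Wildcard = 255.255.255.255 - subnet mask
255 - 255 = 0
255 - 255 = 0
255 - 224 = 31
255 - 0 = 255
Wildcard: 0.0.31.255


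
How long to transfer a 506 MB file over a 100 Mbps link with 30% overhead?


Effective throughput = 100 * (1 - 30/100) = 70 Mbps
File size in Mb = 506 * 8 = 4048 Mb
Time = 4048 / 70
Time = 57.8286 seconds


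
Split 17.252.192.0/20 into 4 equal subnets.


New prefix = 20 + 2 = 22
Each subnet has 1024 addresses
  17.252.192.0/22
  17.252.196.0/22
  17.252.200.0/22
  17.252.204.0/22
Subnets: 17.252.192.0/22, 17.252.196.0/22, 17.252.200.0/22, 17.252.204.0/22


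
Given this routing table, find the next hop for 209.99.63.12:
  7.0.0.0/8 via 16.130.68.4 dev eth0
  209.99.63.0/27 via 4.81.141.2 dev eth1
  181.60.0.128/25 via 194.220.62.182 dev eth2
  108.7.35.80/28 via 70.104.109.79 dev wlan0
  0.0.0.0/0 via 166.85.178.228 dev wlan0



Longest prefix match for 209.99.63.12:
  /8 7.0.0.0: no
  /27 209.99.63.0: MATCH
  /25 181.60.0.128: no
  /28 108.7.35.80: no
  /0 0.0.0.0: MATCH
Selected: next-hop 4.81.141.2 via eth1 (matched /27)


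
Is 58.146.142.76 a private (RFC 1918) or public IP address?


RFC 1918 private ranges:
  10.0.0.0/8 (10.0.0.0 - 10.255.255.255)
  172.16.0.0/12 (172.16.0.0 - 172.31.255.255)
  192.168.0.0/16 (192.168.0.0 - 192.168.255.255)
Public (not in any RFC 1918 range)


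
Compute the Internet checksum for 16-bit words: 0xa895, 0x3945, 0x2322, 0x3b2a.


Sum all words (with carry folding):
+ 0xa895 = 0xa895
+ 0x3945 = 0xe1da
+ 0x2322 = 0x04fd
+ 0x3b2a = 0x4027
One's complement: ~0x4027
Checksum = 0xbfd8


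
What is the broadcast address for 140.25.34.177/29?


Network: 140.25.34.176/29
Host bits = 3
Set all host bits to 1:
Broadcast: 140.25.34.183


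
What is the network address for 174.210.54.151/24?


IP:   10101110.11010010.00110110.10010111
Mask: 11111111.11111111.11111111.00000000
AND operation:
Net:  10101110.11010010.00110110.00000000
Network: 174.210.54.0/24


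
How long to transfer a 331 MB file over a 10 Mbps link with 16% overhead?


Effective throughput = 10 * (1 - 16/100) = 8.4 Mbps
File size in Mb = 331 * 8 = 2648 Mb
Time = 2648 / 8.4
Time = 315.2381 seconds


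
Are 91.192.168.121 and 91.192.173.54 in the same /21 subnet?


Mask: 255.255.248.0
91.192.168.121 AND mask = 91.192.168.0
91.192.173.54 AND mask = 91.192.168.0
Yes, same subnet (91.192.168.0)


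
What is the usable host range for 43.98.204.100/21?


Network: 43.98.200.0
Broadcast: 43.98.207.255
First usable = network + 1
Last usable = broadcast - 1
Range: 43.98.200.1 to 43.98.207.254


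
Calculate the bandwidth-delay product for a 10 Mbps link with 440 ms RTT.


BDP = bandwidth * RTT
= 10 Mbps * 440 ms
= 10 * 1e6 * 440 / 1000 bits
= 4400000 bits
= 550000 bytes
= 537.1094 KB
BDP = 4400000 bits (550000 bytes)


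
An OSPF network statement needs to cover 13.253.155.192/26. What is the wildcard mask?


Subnet mask: 255.255.255.192
Wildcard = 255.255.255.255 - subnet mask
255 - 255 = 0
255 - 255 = 0
255 - 255 = 0
255 - 192 = 63
Wildcard: 0.0.0.63


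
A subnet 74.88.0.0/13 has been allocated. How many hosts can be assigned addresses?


Host bits = 32 - 13 = 19
Total addresses = 2^19 = 524288
Usable = total - 2 (network and broadcast)
Usable hosts: 524286


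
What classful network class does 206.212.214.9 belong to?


First octet: 206
Binary: 11001110
110xxxxx -> Class C (192-223)
Class C, default mask 255.255.255.0 (/24)


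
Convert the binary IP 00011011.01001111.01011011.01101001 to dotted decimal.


00011011 = 27
01001111 = 79
01011011 = 91
01101001 = 105
IP: 27.79.91.105


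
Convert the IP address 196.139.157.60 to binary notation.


196 = 11000100
139 = 10001011
157 = 10011101
60 = 00111100
Binary: 11000100.10001011.10011101.00111100


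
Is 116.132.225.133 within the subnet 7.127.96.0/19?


Subnet network: 7.127.96.0
Test IP AND mask: 116.132.224.0
No, 116.132.225.133 is not in 7.127.96.0/19


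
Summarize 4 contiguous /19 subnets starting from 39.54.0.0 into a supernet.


Original prefix: /19
Number of subnets: 4 = 2^2
New prefix = 19 - 2 = 17
Supernet: 39.54.0.0/17


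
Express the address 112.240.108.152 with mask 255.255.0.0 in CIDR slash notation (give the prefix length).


Binary: 11111111.11111111.00000000.00000000
Count leading 1s
Prefix: /16


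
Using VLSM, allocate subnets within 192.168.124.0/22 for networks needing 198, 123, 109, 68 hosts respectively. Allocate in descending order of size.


198 hosts -> /24 (254 usable): 192.168.124.0/24
123 hosts -> /25 (126 usable): 192.168.125.0/25
109 hosts -> /25 (126 usable): 192.168.125.128/25
68 hosts -> /25 (126 usable): 192.168.126.0/25
Allocation: 192.168.124.0/24 (198 hosts, 254 usable); 192.168.125.0/25 (123 hosts, 126 usable); 192.168.125.128/25 (109 hosts, 126 usable); 192.168.126.0/25 (68 hosts, 126 usable)


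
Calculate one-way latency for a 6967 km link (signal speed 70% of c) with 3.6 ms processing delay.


Speed = 0.7 * 3e5 km/s = 210000 km/s
Propagation delay = 6967 / 210000 = 0.0332 s = 33.1762 ms
Processing delay = 3.6 ms
Total one-way latency = 36.7762 ms


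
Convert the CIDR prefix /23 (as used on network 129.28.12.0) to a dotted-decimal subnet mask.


/23 means 23 network bits, 9 host bits
Binary: 11111111111111111111111000000000
Mask: 255.255.254.0


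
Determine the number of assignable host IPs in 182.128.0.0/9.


Host bits = 32 - 9 = 23
Total addresses = 2^23 = 8388608
Usable = total - 2 (network and broadcast)
Usable hosts: 8388606


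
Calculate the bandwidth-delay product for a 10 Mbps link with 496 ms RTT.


BDP = bandwidth * RTT
= 10 Mbps * 496 ms
= 10 * 1e6 * 496 / 1000 bits
= 4960000 bits
= 620000 bytes
= 605.4688 KB
BDP = 4960000 bits (620000 bytes)


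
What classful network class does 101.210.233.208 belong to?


First octet: 101
Binary: 01100101
0xxxxxxx -> Class A (1-126)
Class A, default mask 255.0.0.0 (/8)


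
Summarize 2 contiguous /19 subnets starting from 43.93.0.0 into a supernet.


Original prefix: /19
Number of subnets: 2 = 2^1
New prefix = 19 - 1 = 18
Supernet: 43.93.0.0/18


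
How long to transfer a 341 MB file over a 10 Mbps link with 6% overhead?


Effective throughput = 10 * (1 - 6/100) = 9.4 Mbps
File size in Mb = 341 * 8 = 2728 Mb
Time = 2728 / 9.4
Time = 290.2128 seconds


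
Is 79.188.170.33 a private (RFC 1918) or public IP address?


RFC 1918 private ranges:
  10.0.0.0/8 (10.0.0.0 - 10.255.255.255)
  172.16.0.0/12 (172.16.0.0 - 172.31.255.255)
  192.168.0.0/16 (192.168.0.0 - 192.168.255.255)
Public (not in any RFC 1918 range)


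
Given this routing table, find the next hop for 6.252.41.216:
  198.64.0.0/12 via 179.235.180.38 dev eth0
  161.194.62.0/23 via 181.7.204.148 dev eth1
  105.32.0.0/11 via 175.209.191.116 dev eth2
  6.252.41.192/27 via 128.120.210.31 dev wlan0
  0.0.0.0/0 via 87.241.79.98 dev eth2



Longest prefix match for 6.252.41.216:
  /12 198.64.0.0: no
  /23 161.194.62.0: no
  /11 105.32.0.0: no
  /27 6.252.41.192: MATCH
  /0 0.0.0.0: MATCH
Selected: next-hop 128.120.210.31 via wlan0 (matched /27)


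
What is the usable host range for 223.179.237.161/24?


Network: 223.179.237.0
Broadcast: 223.179.237.255
First usable = network + 1
Last usable = broadcast - 1
Range: 223.179.237.1 to 223.179.237.254


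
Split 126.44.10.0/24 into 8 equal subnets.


New prefix = 24 + 3 = 27
Each subnet has 32 addresses
  126.44.10.0/27
  126.44.10.32/27
  126.44.10.64/27
  126.44.10.96/27
  126.44.10.128/27
  126.44.10.160/27
  126.44.10.192/27
  126.44.10.224/27
Subnets: 126.44.10.0/27, 126.44.10.32/27, 126.44.10.64/27, 126.44.10.96/27, 126.44.10.128/27, 126.44.10.160/27, 126.44.10.192/27, 126.44.10.224/27


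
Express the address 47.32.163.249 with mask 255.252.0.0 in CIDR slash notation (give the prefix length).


Binary: 11111111.11111100.00000000.00000000
Count leading 1s
Prefix: /14


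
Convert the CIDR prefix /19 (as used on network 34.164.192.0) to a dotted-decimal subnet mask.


/19 means 19 network bits, 13 host bits
Binary: 11111111111111111110000000000000
Mask: 255.255.224.0


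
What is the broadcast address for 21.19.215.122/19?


Network: 21.19.192.0/19
Host bits = 13
Set all host bits to 1:
Broadcast: 21.19.223.255


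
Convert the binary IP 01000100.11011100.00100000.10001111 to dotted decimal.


01000100 = 68
11011100 = 220
00100000 = 32
10001111 = 143
IP: 68.220.32.143


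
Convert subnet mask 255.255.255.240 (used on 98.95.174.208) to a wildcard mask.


Subnet mask: 255.255.255.240
Wildcard = 255.255.255.255 - subnet mask
255 - 255 = 0
255 - 255 = 0
255 - 255 = 0
255 - 240 = 15
Wildcard: 0.0.0.15


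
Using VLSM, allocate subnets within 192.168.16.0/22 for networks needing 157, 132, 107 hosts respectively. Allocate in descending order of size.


157 hosts -> /24 (254 usable): 192.168.16.0/24
132 hosts -> /24 (254 usable): 192.168.17.0/24
107 hosts -> /25 (126 usable): 192.168.18.0/25
Allocation: 192.168.16.0/24 (157 hosts, 254 usable); 192.168.17.0/24 (132 hosts, 254 usable); 192.168.18.0/25 (107 hosts, 126 usable)


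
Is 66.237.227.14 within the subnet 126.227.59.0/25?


Subnet network: 126.227.59.0
Test IP AND mask: 66.237.227.0
No, 66.237.227.14 is not in 126.227.59.0/25


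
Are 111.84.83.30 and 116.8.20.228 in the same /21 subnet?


Mask: 255.255.248.0
111.84.83.30 AND mask = 111.84.80.0
116.8.20.228 AND mask = 116.8.16.0
No, different subnets (111.84.80.0 vs 116.8.16.0)


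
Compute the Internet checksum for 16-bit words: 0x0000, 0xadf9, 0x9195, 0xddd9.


Sum all words (with carry folding):
+ 0x0000 = 0x0000
+ 0xadf9 = 0xadf9
+ 0x9195 = 0x3f8f
+ 0xddd9 = 0x1d69
One's complement: ~0x1d69
Checksum = 0xe296


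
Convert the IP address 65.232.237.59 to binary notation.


65 = 01000001
232 = 11101000
237 = 11101101
59 = 00111011
Binary: 01000001.11101000.11101101.00111011


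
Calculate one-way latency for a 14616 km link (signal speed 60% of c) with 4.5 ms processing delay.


Speed = 0.6 * 3e5 km/s = 180000 km/s
Propagation delay = 14616 / 180000 = 0.0812 s = 81.2 ms
Processing delay = 4.5 ms
Total one-way latency = 85.7 ms


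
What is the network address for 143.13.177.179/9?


IP:   10001111.00001101.10110001.10110011
Mask: 11111111.10000000.00000000.00000000
AND operation:
Net:  10001111.00000000.00000000.00000000
Network: 143.0.0.0/9


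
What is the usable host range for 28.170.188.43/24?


Network: 28.170.188.0
Broadcast: 28.170.188.255
First usable = network + 1
Last usable = broadcast - 1
Range: 28.170.188.1 to 28.170.188.254


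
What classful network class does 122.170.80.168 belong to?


First octet: 122
Binary: 01111010
0xxxxxxx -> Class A (1-126)
Class A, default mask 255.0.0.0 (/8)


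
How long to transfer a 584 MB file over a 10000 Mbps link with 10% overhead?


Effective throughput = 10000 * (1 - 10/100) = 9000 Mbps
File size in Mb = 584 * 8 = 4672 Mb
Time = 4672 / 9000
Time = 0.5191 seconds


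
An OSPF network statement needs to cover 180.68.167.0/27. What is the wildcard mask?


Subnet mask: 255.255.255.224
Wildcard = 255.255.255.255 - subnet mask
255 - 255 = 0
255 - 255 = 0
255 - 255 = 0
255 - 224 = 31
Wildcard: 0.0.0.31


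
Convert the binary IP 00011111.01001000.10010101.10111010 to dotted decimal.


00011111 = 31
01001000 = 72
10010101 = 149
10111010 = 186
IP: 31.72.149.186


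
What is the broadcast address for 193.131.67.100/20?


Network: 193.131.64.0/20
Host bits = 12
Set all host bits to 1:
Broadcast: 193.131.79.255


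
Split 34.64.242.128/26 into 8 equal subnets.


New prefix = 26 + 3 = 29
Each subnet has 8 addresses
  34.64.242.128/29
  34.64.242.136/29
  34.64.242.144/29
  34.64.242.152/29
  34.64.242.160/29
  34.64.242.168/29
  34.64.242.176/29
  34.64.242.184/29
Subnets: 34.64.242.128/29, 34.64.242.136/29, 34.64.242.144/29, 34.64.242.152/29, 34.64.242.160/29, 34.64.242.168/29, 34.64.242.176/29, 34.64.242.184/29


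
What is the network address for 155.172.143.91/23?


IP:   10011011.10101100.10001111.01011011
Mask: 11111111.11111111.11111110.00000000
AND operation:
Net:  10011011.10101100.10001110.00000000
Network: 155.172.142.0/23


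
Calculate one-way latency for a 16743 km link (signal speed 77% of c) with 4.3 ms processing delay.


Speed = 0.77 * 3e5 km/s = 231000 km/s
Propagation delay = 16743 / 231000 = 0.0725 s = 72.4805 ms
Processing delay = 4.3 ms
Total one-way latency = 76.7805 ms


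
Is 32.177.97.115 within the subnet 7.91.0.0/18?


Subnet network: 7.91.0.0
Test IP AND mask: 32.177.64.0
No, 32.177.97.115 is not in 7.91.0.0/18


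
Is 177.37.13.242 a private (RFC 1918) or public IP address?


RFC 1918 private ranges:
  10.0.0.0/8 (10.0.0.0 - 10.255.255.255)
  172.16.0.0/12 (172.16.0.0 - 172.31.255.255)
  192.168.0.0/16 (192.168.0.0 - 192.168.255.255)
Public (not in any RFC 1918 range)


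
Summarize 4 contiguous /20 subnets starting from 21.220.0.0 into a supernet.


Original prefix: /20
Number of subnets: 4 = 2^2
New prefix = 20 - 2 = 18
Supernet: 21.220.0.0/18


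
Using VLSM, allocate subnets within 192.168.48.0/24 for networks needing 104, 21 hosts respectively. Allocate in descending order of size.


104 hosts -> /25 (126 usable): 192.168.48.0/25
21 hosts -> /27 (30 usable): 192.168.48.128/27
Allocation: 192.168.48.0/25 (104 hosts, 126 usable); 192.168.48.128/27 (21 hosts, 30 usable)


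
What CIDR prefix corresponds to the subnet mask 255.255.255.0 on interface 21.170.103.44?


Binary: 11111111.11111111.11111111.00000000
Count leading 1s
Prefix: /24


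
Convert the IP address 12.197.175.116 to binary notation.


12 = 00001100
197 = 11000101
175 = 10101111
116 = 01110100
Binary: 00001100.11000101.10101111.01110100


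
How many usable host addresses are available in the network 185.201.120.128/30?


Host bits = 32 - 30 = 2
Total addresses = 2^2 = 4
Usable = total - 2 (network and broadcast)
Usable hosts: 2


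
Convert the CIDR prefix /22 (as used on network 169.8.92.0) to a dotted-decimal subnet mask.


/22 means 22 network bits, 10 host bits
Binary: 11111111111111111111110000000000
Mask: 255.255.252.0


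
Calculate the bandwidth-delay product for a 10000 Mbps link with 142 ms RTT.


BDP = bandwidth * RTT
= 10000 Mbps * 142 ms
= 10000 * 1e6 * 142 / 1000 bits
= 1420000000 bits
= 177500000 bytes
= 173339.8438 KB
BDP = 1420000000 bits (177500000 bytes)


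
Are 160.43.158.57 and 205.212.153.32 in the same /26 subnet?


Mask: 255.255.255.192
160.43.158.57 AND mask = 160.43.158.0
205.212.153.32 AND mask = 205.212.153.0
No, different subnets (160.43.158.0 vs 205.212.153.0)


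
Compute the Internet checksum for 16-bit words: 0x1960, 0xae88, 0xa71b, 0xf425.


Sum all words (with carry folding):
+ 0x1960 = 0x1960
+ 0xae88 = 0xc7e8
+ 0xa71b = 0x6f04
+ 0xf425 = 0x632a
One's complement: ~0x632a
Checksum = 0x9cd5


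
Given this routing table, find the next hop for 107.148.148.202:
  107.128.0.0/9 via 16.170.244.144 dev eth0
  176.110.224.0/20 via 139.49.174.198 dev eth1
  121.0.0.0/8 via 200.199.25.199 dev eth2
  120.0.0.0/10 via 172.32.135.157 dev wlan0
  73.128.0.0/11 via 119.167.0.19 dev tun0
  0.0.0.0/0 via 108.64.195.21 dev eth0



Longest prefix match for 107.148.148.202:
  /9 107.128.0.0: MATCH
  /20 176.110.224.0: no
  /8 121.0.0.0: no
  /10 120.0.0.0: no
  /11 73.128.0.0: no
  /0 0.0.0.0: MATCH
Selected: next-hop 16.170.244.144 via eth0 (matched /9)


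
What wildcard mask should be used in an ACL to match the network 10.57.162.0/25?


Subnet mask: 255.255.255.128
Wildcard = 255.255.255.255 - subnet mask
255 - 255 = 0
255 - 255 = 0
255 - 255 = 0
255 - 128 = 127
Wildcard: 0.0.0.127


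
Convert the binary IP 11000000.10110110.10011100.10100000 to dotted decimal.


11000000 = 192
10110110 = 182
10011100 = 156
10100000 = 160
IP: 192.182.156.160


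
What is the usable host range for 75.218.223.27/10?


Network: 75.192.0.0
Broadcast: 75.255.255.255
First usable = network + 1
Last usable = broadcast - 1
Range: 75.192.0.1 to 75.255.255.254


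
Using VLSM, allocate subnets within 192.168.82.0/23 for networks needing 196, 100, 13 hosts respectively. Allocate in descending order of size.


196 hosts -> /24 (254 usable): 192.168.82.0/24
100 hosts -> /25 (126 usable): 192.168.83.0/25
13 hosts -> /28 (14 usable): 192.168.83.128/28
Allocation: 192.168.82.0/24 (196 hosts, 254 usable); 192.168.83.0/25 (100 hosts, 126 usable); 192.168.83.128/28 (13 hosts, 14 usable)


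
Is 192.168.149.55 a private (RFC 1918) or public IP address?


RFC 1918 private ranges:
  10.0.0.0/8 (10.0.0.0 - 10.255.255.255)
  172.16.0.0/12 (172.16.0.0 - 172.31.255.255)
  192.168.0.0/16 (192.168.0.0 - 192.168.255.255)
Private (in 192.168.0.0/16)


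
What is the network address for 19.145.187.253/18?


IP:   00010011.10010001.10111011.11111101
Mask: 11111111.11111111.11000000.00000000
AND operation:
Net:  00010011.10010001.10000000.00000000
Network: 19.145.128.0/18


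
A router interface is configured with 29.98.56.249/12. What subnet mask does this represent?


/12 means 12 network bits, 20 host bits
Binary: 11111111111100000000000000000000
Mask: 255.240.0.0


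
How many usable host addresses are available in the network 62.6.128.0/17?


Host bits = 32 - 17 = 15
Total addresses = 2^15 = 32768
Usable = total - 2 (network and broadcast)
Usable hosts: 32766


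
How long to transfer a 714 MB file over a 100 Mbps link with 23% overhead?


Effective throughput = 100 * (1 - 23/100) = 77 Mbps
File size in Mb = 714 * 8 = 5712 Mb
Time = 5712 / 77
Time = 74.1818 seconds


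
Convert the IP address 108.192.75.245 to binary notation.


108 = 01101100
192 = 11000000
75 = 01001011
245 = 11110101
Binary: 01101100.11000000.01001011.11110101


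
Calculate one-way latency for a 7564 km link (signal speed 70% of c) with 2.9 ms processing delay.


Speed = 0.7 * 3e5 km/s = 210000 km/s
Propagation delay = 7564 / 210000 = 0.036 s = 36.019 ms
Processing delay = 2.9 ms
Total one-way latency = 38.919 ms


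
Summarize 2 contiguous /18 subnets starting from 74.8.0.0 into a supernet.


Original prefix: /18
Number of subnets: 2 = 2^1
New prefix = 18 - 1 = 17
Supernet: 74.8.0.0/17


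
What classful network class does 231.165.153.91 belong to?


First octet: 231
Binary: 11100111
1110xxxx -> Class D (224-239)
Class D (multicast), default mask N/A


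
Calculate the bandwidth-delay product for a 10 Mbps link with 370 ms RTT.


BDP = bandwidth * RTT
= 10 Mbps * 370 ms
= 10 * 1e6 * 370 / 1000 bits
= 3700000 bits
= 462500 bytes
= 451.6602 KB
BDP = 3700000 bits (462500 bytes)


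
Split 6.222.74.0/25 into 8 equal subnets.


New prefix = 25 + 3 = 28
Each subnet has 16 addresses
  6.222.74.0/28
  6.222.74.16/28
  6.222.74.32/28
  6.222.74.48/28
  6.222.74.64/28
  6.222.74.80/28
  6.222.74.96/28
  6.222.74.112/28
Subnets: 6.222.74.0/28, 6.222.74.16/28, 6.222.74.32/28, 6.222.74.48/28, 6.222.74.64/28, 6.222.74.80/28, 6.222.74.96/28, 6.222.74.112/28


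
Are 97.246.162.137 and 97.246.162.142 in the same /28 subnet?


Mask: 255.255.255.240
97.246.162.137 AND mask = 97.246.162.128
97.246.162.142 AND mask = 97.246.162.128
Yes, same subnet (97.246.162.128)


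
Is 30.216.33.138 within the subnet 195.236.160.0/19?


Subnet network: 195.236.160.0
Test IP AND mask: 30.216.32.0
No, 30.216.33.138 is not in 195.236.160.0/19


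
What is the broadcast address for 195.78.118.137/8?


Network: 195.0.0.0/8
Host bits = 24
Set all host bits to 1:
Broadcast: 195.255.255.255


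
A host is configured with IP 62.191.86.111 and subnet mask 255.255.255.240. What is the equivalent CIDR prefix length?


Binary: 11111111.11111111.11111111.11110000
Count leading 1s
Prefix: /28


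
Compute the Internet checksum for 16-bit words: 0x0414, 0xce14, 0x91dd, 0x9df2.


Sum all words (with carry folding):
+ 0x0414 = 0x0414
+ 0xce14 = 0xd228
+ 0x91dd = 0x6406
+ 0x9df2 = 0x01f9
One's complement: ~0x01f9
Checksum = 0xfe06


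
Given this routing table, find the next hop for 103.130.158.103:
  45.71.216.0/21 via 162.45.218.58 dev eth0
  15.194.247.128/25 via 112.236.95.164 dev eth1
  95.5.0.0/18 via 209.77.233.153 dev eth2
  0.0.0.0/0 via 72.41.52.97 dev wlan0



Longest prefix match for 103.130.158.103:
  /21 45.71.216.0: no
  /25 15.194.247.128: no
  /18 95.5.0.0: no
  /0 0.0.0.0: MATCH
Selected: next-hop 72.41.52.97 via wlan0 (matched /0)


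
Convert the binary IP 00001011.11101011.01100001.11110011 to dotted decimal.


00001011 = 11
11101011 = 235
01100001 = 97
11110011 = 243
IP: 11.235.97.243


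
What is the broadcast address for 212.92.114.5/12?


Network: 212.80.0.0/12
Host bits = 20
Set all host bits to 1:
Broadcast: 212.95.255.255


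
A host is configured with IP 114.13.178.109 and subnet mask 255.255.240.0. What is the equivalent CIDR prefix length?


Binary: 11111111.11111111.11110000.00000000
Count leading 1s
Prefix: /20


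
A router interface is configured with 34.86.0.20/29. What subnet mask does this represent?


/29 means 29 network bits, 3 host bits
Binary: 11111111111111111111111111111000
Mask: 255.255.255.248


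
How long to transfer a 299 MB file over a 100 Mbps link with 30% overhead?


Effective throughput = 100 * (1 - 30/100) = 70 Mbps
File size in Mb = 299 * 8 = 2392 Mb
Time = 2392 / 70
Time = 34.1714 seconds


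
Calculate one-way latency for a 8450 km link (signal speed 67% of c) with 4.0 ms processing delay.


Speed = 0.67 * 3e5 km/s = 201000 km/s
Propagation delay = 8450 / 201000 = 0.042 s = 42.0398 ms
Processing delay = 4.0 ms
Total one-way latency = 46.0398 ms


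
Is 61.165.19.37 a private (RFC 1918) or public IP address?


RFC 1918 private ranges:
  10.0.0.0/8 (10.0.0.0 - 10.255.255.255)
  172.16.0.0/12 (172.16.0.0 - 172.31.255.255)
  192.168.0.0/16 (192.168.0.0 - 192.168.255.255)
Public (not in any RFC 1918 range)


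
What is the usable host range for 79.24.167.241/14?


Network: 79.24.0.0
Broadcast: 79.27.255.255
First usable = network + 1
Last usable = broadcast - 1
Range: 79.24.0.1 to 79.27.255.254


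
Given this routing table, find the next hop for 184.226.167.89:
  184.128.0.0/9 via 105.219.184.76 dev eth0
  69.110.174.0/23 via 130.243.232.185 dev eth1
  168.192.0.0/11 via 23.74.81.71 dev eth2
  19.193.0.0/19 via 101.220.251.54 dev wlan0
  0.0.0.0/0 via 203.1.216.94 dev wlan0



Longest prefix match for 184.226.167.89:
  /9 184.128.0.0: MATCH
  /23 69.110.174.0: no
  /11 168.192.0.0: no
  /19 19.193.0.0: no
  /0 0.0.0.0: MATCH
Selected: next-hop 105.219.184.76 via eth0 (matched /9)


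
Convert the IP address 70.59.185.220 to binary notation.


70 = 01000110
59 = 00111011
185 = 10111001
220 = 11011100
Binary: 01000110.00111011.10111001.11011100


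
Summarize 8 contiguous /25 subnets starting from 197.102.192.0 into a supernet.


Original prefix: /25
Number of subnets: 8 = 2^3
New prefix = 25 - 3 = 22
Supernet: 197.102.192.0/22


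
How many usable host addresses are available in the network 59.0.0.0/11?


Host bits = 32 - 11 = 21
Total addresses = 2^21 = 2097152
Usable = total - 2 (network and broadcast)
Usable hosts: 2097150


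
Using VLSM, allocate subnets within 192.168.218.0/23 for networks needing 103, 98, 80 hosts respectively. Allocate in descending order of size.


103 hosts -> /25 (126 usable): 192.168.218.0/25
98 hosts -> /25 (126 usable): 192.168.218.128/25
80 hosts -> /25 (126 usable): 192.168.219.0/25
Allocation: 192.168.218.0/25 (103 hosts, 126 usable); 192.168.218.128/25 (98 hosts, 126 usable); 192.168.219.0/25 (80 hosts, 126 usable)


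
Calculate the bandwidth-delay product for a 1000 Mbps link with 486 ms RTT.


BDP = bandwidth * RTT
= 1000 Mbps * 486 ms
= 1000 * 1e6 * 486 / 1000 bits
= 486000000 bits
= 60750000 bytes
= 59326.1719 KB
BDP = 486000000 bits (60750000 bytes)


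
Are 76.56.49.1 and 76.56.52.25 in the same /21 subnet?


Mask: 255.255.248.0
76.56.49.1 AND mask = 76.56.48.0
76.56.52.25 AND mask = 76.56.48.0
Yes, same subnet (76.56.48.0)


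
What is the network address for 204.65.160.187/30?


IP:   11001100.01000001.10100000.10111011
Mask: 11111111.11111111.11111111.11111100
AND operation:
Net:  11001100.01000001.10100000.10111000
Network: 204.65.160.184/30


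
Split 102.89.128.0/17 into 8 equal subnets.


New prefix = 17 + 3 = 20
Each subnet has 4096 addresses
  102.89.128.0/20
  102.89.144.0/20
  102.89.160.0/20
  102.89.176.0/20
  102.89.192.0/20
  102.89.208.0/20
  102.89.224.0/20
  102.89.240.0/20
Subnets: 102.89.128.0/20, 102.89.144.0/20, 102.89.160.0/20, 102.89.176.0/20, 102.89.192.0/20, 102.89.208.0/20, 102.89.224.0/20, 102.89.240.0/20


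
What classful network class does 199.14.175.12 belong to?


First octet: 199
Binary: 11000111
110xxxxx -> Class C (192-223)
Class C, default mask 255.255.255.0 (/24)


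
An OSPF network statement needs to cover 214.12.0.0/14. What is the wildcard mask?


Subnet mask: 255.252.0.0
Wildcard = 255.255.255.255 - subnet mask
255 - 255 = 0
255 - 252 = 3
255 - 0 = 255
255 - 0 = 255
Wildcard: 0.3.255.255


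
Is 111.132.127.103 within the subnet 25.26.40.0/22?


Subnet network: 25.26.40.0
Test IP AND mask: 111.132.124.0
No, 111.132.127.103 is not in 25.26.40.0/22


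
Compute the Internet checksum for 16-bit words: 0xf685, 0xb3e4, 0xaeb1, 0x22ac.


Sum all words (with carry folding):
+ 0xf685 = 0xf685
+ 0xb3e4 = 0xaa6a
+ 0xaeb1 = 0x591c
+ 0x22ac = 0x7bc8
One's complement: ~0x7bc8
Checksum = 0x8437


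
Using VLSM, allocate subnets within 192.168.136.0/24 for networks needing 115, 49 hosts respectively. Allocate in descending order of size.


115 hosts -> /25 (126 usable): 192.168.136.0/25
49 hosts -> /26 (62 usable): 192.168.136.128/26
Allocation: 192.168.136.0/25 (115 hosts, 126 usable); 192.168.136.128/26 (49 hosts, 62 usable)


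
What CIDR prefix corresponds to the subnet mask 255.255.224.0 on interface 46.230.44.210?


Binary: 11111111.11111111.11100000.00000000
Count leading 1s
Prefix: /19


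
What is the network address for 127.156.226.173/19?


IP:   01111111.10011100.11100010.10101101
Mask: 11111111.11111111.11100000.00000000
AND operation:
Net:  01111111.10011100.11100000.00000000
Network: 127.156.224.0/19


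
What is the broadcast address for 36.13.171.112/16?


Network: 36.13.0.0/16
Host bits = 16
Set all host bits to 1:
Broadcast: 36.13.255.255


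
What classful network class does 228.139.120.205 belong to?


First octet: 228
Binary: 11100100
1110xxxx -> Class D (224-239)
Class D (multicast), default mask N/A


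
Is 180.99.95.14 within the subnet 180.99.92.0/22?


Subnet network: 180.99.92.0
Test IP AND mask: 180.99.92.0
Yes, 180.99.95.14 is in 180.99.92.0/22


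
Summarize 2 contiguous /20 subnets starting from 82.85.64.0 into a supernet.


Original prefix: /20
Number of subnets: 2 = 2^1
New prefix = 20 - 1 = 19
Supernet: 82.85.64.0/19


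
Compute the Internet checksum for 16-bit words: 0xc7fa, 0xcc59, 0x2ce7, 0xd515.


Sum all words (with carry folding):
+ 0xc7fa = 0xc7fa
+ 0xcc59 = 0x9454
+ 0x2ce7 = 0xc13b
+ 0xd515 = 0x9651
One's complement: ~0x9651
Checksum = 0x69ae


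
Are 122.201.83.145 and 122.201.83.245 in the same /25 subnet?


Mask: 255.255.255.128
122.201.83.145 AND mask = 122.201.83.128
122.201.83.245 AND mask = 122.201.83.128
Yes, same subnet (122.201.83.128)


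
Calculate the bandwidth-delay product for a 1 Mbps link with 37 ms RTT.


BDP = bandwidth * RTT
= 1 Mbps * 37 ms
= 1 * 1e6 * 37 / 1000 bits
= 37000 bits
= 4625 bytes
= 4.5166 KB
BDP = 37000 bits (4625 bytes)


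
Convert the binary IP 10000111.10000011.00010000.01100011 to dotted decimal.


10000111 = 135
10000011 = 131
00010000 = 16
01100011 = 99
IP: 135.131.16.99


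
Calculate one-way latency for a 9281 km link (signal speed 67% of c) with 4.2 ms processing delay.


Speed = 0.67 * 3e5 km/s = 201000 km/s
Propagation delay = 9281 / 201000 = 0.0462 s = 46.1741 ms
Processing delay = 4.2 ms
Total one-way latency = 50.3741 ms


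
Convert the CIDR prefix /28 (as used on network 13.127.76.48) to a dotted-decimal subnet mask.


/28 means 28 network bits, 4 host bits
Binary: 11111111111111111111111111110000
Mask: 255.255.255.240


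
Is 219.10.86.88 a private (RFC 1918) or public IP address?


RFC 1918 private ranges:
  10.0.0.0/8 (10.0.0.0 - 10.255.255.255)
  172.16.0.0/12 (172.16.0.0 - 172.31.255.255)
  192.168.0.0/16 (192.168.0.0 - 192.168.255.255)
Public (not in any RFC 1918 range)


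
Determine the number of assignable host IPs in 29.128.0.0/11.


Host bits = 32 - 11 = 21
Total addresses = 2^21 = 2097152
Usable = total - 2 (network and broadcast)
Usable hosts: 2097150


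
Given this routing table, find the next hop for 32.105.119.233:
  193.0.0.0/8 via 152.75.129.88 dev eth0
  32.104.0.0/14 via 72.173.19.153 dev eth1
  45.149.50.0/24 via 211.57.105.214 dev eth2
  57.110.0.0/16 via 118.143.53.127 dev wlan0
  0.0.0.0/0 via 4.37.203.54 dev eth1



Longest prefix match for 32.105.119.233:
  /8 193.0.0.0: no
  /14 32.104.0.0: MATCH
  /24 45.149.50.0: no
  /16 57.110.0.0: no
  /0 0.0.0.0: MATCH
Selected: next-hop 72.173.19.153 via eth1 (matched /14)


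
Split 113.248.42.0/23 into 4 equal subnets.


New prefix = 23 + 2 = 25
Each subnet has 128 addresses
  113.248.42.0/25
  113.248.42.128/25
  113.248.43.0/25
  113.248.43.128/25
Subnets: 113.248.42.0/25, 113.248.42.128/25, 113.248.43.0/25, 113.248.43.128/25


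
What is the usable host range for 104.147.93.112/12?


Network: 104.144.0.0
Broadcast: 104.159.255.255
First usable = network + 1
Last usable = broadcast - 1
Range: 104.144.0.1 to 104.159.255.254


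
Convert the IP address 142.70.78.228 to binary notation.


142 = 10001110
70 = 01000110
78 = 01001110
228 = 11100100
Binary: 10001110.01000110.01001110.11100100


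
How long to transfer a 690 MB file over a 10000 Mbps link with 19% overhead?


Effective throughput = 10000 * (1 - 19/100) = 8100.0 Mbps
File size in Mb = 690 * 8 = 5520 Mb
Time = 5520 / 8100.0
Time = 0.6815 seconds


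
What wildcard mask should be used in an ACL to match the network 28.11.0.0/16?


Subnet mask: 255.255.0.0
Wildcard = 255.255.255.255 - subnet mask
255 - 255 = 0
255 - 255 = 0
255 - 0 = 255
255 - 0 = 255
Wildcard: 0.0.255.255


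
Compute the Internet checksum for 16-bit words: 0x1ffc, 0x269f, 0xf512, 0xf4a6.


Sum all words (with carry folding):
+ 0x1ffc = 0x1ffc
+ 0x269f = 0x469b
+ 0xf512 = 0x3bae
+ 0xf4a6 = 0x3055
One's complement: ~0x3055
Checksum = 0xcfaa


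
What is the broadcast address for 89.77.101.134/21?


Network: 89.77.96.0/21
Host bits = 11
Set all host bits to 1:
Broadcast: 89.77.103.255


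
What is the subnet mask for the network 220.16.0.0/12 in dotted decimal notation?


/12 means 12 network bits, 20 host bits
Binary: 11111111111100000000000000000000
Mask: 255.240.0.0


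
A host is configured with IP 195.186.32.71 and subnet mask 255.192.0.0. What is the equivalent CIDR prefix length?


Binary: 11111111.11000000.00000000.00000000
Count leading 1s
Prefix: /10


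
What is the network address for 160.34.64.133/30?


IP:   10100000.00100010.01000000.10000101
Mask: 11111111.11111111.11111111.11111100
AND operation:
Net:  10100000.00100010.01000000.10000100
Network: 160.34.64.132/30


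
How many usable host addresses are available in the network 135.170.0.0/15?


Host bits = 32 - 15 = 17
Total addresses = 2^17 = 131072
Usable = total - 2 (network and broadcast)
Usable hosts: 131070


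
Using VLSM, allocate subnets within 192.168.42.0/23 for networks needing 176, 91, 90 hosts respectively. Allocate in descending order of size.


176 hosts -> /24 (254 usable): 192.168.42.0/24
91 hosts -> /25 (126 usable): 192.168.43.0/25
90 hosts -> /25 (126 usable): 192.168.43.128/25
Allocation: 192.168.42.0/24 (176 hosts, 254 usable); 192.168.43.0/25 (91 hosts, 126 usable); 192.168.43.128/25 (90 hosts, 126 usable)


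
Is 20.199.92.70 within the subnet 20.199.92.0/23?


Subnet network: 20.199.92.0
Test IP AND mask: 20.199.92.0
Yes, 20.199.92.70 is in 20.199.92.0/23


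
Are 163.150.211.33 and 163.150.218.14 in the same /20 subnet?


Mask: 255.255.240.0
163.150.211.33 AND mask = 163.150.208.0
163.150.218.14 AND mask = 163.150.208.0
Yes, same subnet (163.150.208.0)


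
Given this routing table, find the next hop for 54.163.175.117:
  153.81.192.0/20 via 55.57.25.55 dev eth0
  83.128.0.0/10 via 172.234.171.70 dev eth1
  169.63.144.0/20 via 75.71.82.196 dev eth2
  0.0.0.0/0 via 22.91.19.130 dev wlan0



Longest prefix match for 54.163.175.117:
  /20 153.81.192.0: no
  /10 83.128.0.0: no
  /20 169.63.144.0: no
  /0 0.0.0.0: MATCH
Selected: next-hop 22.91.19.130 via wlan0 (matched /0)


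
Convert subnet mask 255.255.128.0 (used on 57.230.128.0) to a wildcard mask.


Subnet mask: 255.255.128.0
Wildcard = 255.255.255.255 - subnet mask
255 - 255 = 0
255 - 255 = 0
255 - 128 = 127
255 - 0 = 255
Wildcard: 0.0.127.255


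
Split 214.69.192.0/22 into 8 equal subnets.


New prefix = 22 + 3 = 25
Each subnet has 128 addresses
  214.69.192.0/25
  214.69.192.128/25
  214.69.193.0/25
  214.69.193.128/25
  214.69.194.0/25
  214.69.194.128/25
  214.69.195.0/25
  214.69.195.128/25
Subnets: 214.69.192.0/25, 214.69.192.128/25, 214.69.193.0/25, 214.69.193.128/25, 214.69.194.0/25, 214.69.194.128/25, 214.69.195.0/25, 214.69.195.128/25


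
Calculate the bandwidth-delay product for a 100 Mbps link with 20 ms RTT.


BDP = bandwidth * RTT
= 100 Mbps * 20 ms
= 100 * 1e6 * 20 / 1000 bits
= 2000000 bits
= 250000 bytes
= 244.1406 KB
BDP = 2000000 bits (250000 bytes)


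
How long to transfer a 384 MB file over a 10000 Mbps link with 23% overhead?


Effective throughput = 10000 * (1 - 23/100) = 7700 Mbps
File size in Mb = 384 * 8 = 3072 Mb
Time = 3072 / 7700
Time = 0.399 seconds


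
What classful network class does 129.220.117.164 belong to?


First octet: 129
Binary: 10000001
10xxxxxx -> Class B (128-191)
Class B, default mask 255.255.0.0 (/16)


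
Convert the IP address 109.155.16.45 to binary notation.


109 = 01101101
155 = 10011011
16 = 00010000
45 = 00101101
Binary: 01101101.10011011.00010000.00101101


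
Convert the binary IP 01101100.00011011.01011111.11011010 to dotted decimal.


01101100 = 108
00011011 = 27
01011111 = 95
11011010 = 218
IP: 108.27.95.218


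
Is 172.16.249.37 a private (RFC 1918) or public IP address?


RFC 1918 private ranges:
  10.0.0.0/8 (10.0.0.0 - 10.255.255.255)
  172.16.0.0/12 (172.16.0.0 - 172.31.255.255)
  192.168.0.0/16 (192.168.0.0 - 192.168.255.255)
Private (in 172.16.0.0/12)


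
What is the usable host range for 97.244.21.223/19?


Network: 97.244.0.0
Broadcast: 97.244.31.255
First usable = network + 1
Last usable = broadcast - 1
Range: 97.244.0.1 to 97.244.31.254


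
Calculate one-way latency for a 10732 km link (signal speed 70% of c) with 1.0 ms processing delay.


Speed = 0.7 * 3e5 km/s = 210000 km/s
Propagation delay = 10732 / 210000 = 0.0511 s = 51.1048 ms
Processing delay = 1.0 ms
Total one-way latency = 52.1048 ms


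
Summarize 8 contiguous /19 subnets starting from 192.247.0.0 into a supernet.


Original prefix: /19
Number of subnets: 8 = 2^3
New prefix = 19 - 3 = 16
Supernet: 192.247.0.0/16


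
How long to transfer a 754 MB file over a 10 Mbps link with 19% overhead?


Effective throughput = 10 * (1 - 19/100) = 8.1 Mbps
File size in Mb = 754 * 8 = 6032 Mb
Time = 6032 / 8.1
Time = 744.6914 seconds


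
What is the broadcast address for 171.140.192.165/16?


Network: 171.140.0.0/16
Host bits = 16
Set all host bits to 1:
Broadcast: 171.140.255.255


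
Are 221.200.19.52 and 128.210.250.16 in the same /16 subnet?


Mask: 255.255.0.0
221.200.19.52 AND mask = 221.200.0.0
128.210.250.16 AND mask = 128.210.0.0
No, different subnets (221.200.0.0 vs 128.210.0.0)
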